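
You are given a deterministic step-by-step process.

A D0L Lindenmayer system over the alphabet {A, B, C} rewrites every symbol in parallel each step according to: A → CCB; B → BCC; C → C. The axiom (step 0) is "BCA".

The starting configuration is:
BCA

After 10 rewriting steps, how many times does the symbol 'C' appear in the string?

step 0: BCA
step 1: BCCCCCB
step 2: BCCCCCCCBCC
step 3: BCCCCCCCCCBCCCC
step 4: BCCCCCCCCCCCBCCCCCC
step 5: BCCCCCCCCCCCCCBCCCCCCCC
step 6: BCCCCCCCCCCCCCCCBCCCCCCCCCC
step 7: BCCCCCCCCCCCCCCCCCBCCCCCCCCCCCC
step 8: BCCCCCCCCCCCCCCCCCCCBCCCCCCCCCCCCCC
step 9: BCCCCCCCCCCCCCCCCCCCCCBCCCCCCCCCCCCCCCC
step 10: BCCCCCCCCCCCCCCCCCCCCCCCBCCCCCCCCCCCCCCCCCC

41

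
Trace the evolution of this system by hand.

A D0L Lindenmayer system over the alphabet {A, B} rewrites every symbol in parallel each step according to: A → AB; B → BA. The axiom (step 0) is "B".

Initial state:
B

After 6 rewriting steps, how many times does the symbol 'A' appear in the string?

32

step 0: B
step 1: BA
step 2: BAAB
step 3: BAABABBA
step 4: BAABABBAABBABAAB
step 5: BAABABBAABBABAABABBABAABBAABABBA
step 6: BAABABBAABBABAABABBABAABBAABABBAABBABAABBAABABBABAABABBAABBABAAB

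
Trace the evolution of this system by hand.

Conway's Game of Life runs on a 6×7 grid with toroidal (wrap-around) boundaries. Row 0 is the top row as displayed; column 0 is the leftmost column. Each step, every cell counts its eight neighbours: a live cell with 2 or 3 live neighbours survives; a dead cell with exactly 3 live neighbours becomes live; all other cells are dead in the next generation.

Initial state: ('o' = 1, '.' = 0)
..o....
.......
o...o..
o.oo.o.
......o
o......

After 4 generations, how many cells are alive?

k=0  ..o....
.......
o...o..
o.oo.o.
......o
o......
k=1  .......
.......
.o.oo.o
oo.ooo.
oo....o
.......
k=2  .......
.......
.o.o..o
...o...
.oo.ooo
o......
k=3  .......
.......
..o....
.o.o..o
ooooooo
oo...oo
k=4  o.....o
.......
..o....
......o
...o...
...o...

6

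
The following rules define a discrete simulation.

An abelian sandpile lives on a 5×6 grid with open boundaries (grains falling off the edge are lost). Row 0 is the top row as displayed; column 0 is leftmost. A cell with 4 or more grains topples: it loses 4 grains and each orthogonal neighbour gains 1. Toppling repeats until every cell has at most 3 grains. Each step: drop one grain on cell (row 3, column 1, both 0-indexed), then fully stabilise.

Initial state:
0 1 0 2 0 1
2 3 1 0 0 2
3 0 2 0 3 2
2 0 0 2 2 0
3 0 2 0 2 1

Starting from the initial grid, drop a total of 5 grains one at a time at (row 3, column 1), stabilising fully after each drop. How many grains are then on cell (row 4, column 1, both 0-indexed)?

t=0: 0 1 0 2 0 1
2 3 1 0 0 2
3 0 2 0 3 2
2 0 0 2 2 0
3 0 2 0 2 1
t=1: 0 1 0 2 0 1
2 3 1 0 0 2
3 0 2 0 3 2
2 1 0 2 2 0
3 0 2 0 2 1
t=2: 0 1 0 2 0 1
2 3 1 0 0 2
3 0 2 0 3 2
2 2 0 2 2 0
3 0 2 0 2 1
t=3: 0 1 0 2 0 1
2 3 1 0 0 2
3 0 2 0 3 2
2 3 0 2 2 0
3 0 2 0 2 1
t=4: 0 1 0 2 0 1
2 3 1 0 0 2
3 1 2 0 3 2
3 0 1 2 2 0
3 1 2 0 2 1
t=5: 0 1 0 2 0 1
2 3 1 0 0 2
3 1 2 0 3 2
3 1 1 2 2 0
3 1 2 0 2 1

1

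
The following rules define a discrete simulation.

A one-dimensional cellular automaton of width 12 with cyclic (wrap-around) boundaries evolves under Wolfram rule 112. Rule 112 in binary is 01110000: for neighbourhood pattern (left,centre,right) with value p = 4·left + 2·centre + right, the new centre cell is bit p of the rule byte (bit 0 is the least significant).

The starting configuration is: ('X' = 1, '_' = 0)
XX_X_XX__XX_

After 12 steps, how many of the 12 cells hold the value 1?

[0] XX_X_XX__XX_
[1] _XX_X_XX__XX
[2] X_XX_X_XX__X
[3] XX_XX_X_XX__
[4] _XX_XX_X_XX_
[5] __XX_XX_X_XX
[6] X__XX_XX_X_X
[7] XX__XX_XX_X_
[8] _XX__XX_XX_X
[9] X_XX__XX_XX_
[10] _X_XX__XX_XX
[11] X_X_XX__XX_X
[12] XX_X_XX__XX_

7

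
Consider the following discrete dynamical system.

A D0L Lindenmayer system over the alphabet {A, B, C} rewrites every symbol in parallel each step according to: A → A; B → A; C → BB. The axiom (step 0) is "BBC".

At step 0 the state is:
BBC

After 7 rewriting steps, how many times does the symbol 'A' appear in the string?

[0] BBC
[1] AABB
[2] AAAA
[3] AAAA
[4] AAAA
[5] AAAA
[6] AAAA
[7] AAAA

4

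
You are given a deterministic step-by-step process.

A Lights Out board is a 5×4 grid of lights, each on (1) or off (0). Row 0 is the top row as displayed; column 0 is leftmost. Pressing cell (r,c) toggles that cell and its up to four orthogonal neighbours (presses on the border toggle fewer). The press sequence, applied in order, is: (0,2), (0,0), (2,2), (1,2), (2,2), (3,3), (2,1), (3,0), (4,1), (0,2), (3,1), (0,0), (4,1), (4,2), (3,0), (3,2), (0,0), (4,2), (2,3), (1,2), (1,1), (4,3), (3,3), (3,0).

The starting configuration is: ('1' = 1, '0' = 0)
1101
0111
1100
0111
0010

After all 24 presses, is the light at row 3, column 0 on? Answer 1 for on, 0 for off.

t=0: 1101
0111
1100
0111
0010
t=1: 1010
0101
1100
0111
0010
t=2: 0110
1101
1100
0111
0010
t=3: 0110
1111
1011
0101
0010
t=4: 0100
1000
1001
0101
0010
t=5: 0100
1010
1110
0111
0010
t=6: 0100
1010
1111
0100
0011
t=7: 0100
1110
0001
0000
0011
t=8: 0100
1110
1001
1100
1011
t=9: 0100
1110
1001
1000
0101
t=10: 0011
1100
1001
1000
0101
t=11: 0011
1100
1101
0110
0001
t=12: 1111
0100
1101
0110
0001
t=13: 1111
0100
1101
0010
1111
t=14: 1111
0100
1101
0000
1000
t=15: 1111
0100
0101
1100
0000
t=16: 1111
0100
0111
1011
0010
t=17: 0011
1100
0111
1011
0010
t=18: 0011
1100
0111
1001
0101
t=19: 0011
1101
0100
1000
0101
t=20: 0001
1010
0110
1000
0101
t=21: 0101
0100
0010
1000
0101
t=22: 0101
0100
0010
1001
0110
t=23: 0101
0100
0011
1010
0111
t=24: 0101
0100
1011
0110
1111

0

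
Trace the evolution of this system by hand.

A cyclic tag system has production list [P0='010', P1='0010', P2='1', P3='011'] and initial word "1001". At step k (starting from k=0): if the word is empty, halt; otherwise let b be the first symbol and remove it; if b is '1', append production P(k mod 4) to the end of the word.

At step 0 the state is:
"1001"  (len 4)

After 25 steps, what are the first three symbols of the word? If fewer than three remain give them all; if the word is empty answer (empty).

110

[0] "1001"  (len 4)
[1] "001010"  (len 6)
[2] "01010"  (len 5)
[3] "1010"  (len 4)
[4] "010011"  (len 6)
[5] "10011"  (len 5)
[6] "00110010"  (len 8)
[7] "0110010"  (len 7)
[8] "110010"  (len 6)
[9] "10010010"  (len 8)
[10] "00100100010"  (len 11)
[11] "0100100010"  (len 10)
[12] "100100010"  (len 9)
[13] "00100010010"  (len 11)
[14] "0100010010"  (len 10)
[15] "100010010"  (len 9)
[16] "00010010011"  (len 11)
[17] "0010010011"  (len 10)
[18] "010010011"  (len 9)
[19] "10010011"  (len 8)
[20] "0010011011"  (len 10)
[21] "010011011"  (len 9)
[22] "10011011"  (len 8)
[23] "00110111"  (len 8)
[24] "0110111"  (len 7)
[25] "110111"  (len 6)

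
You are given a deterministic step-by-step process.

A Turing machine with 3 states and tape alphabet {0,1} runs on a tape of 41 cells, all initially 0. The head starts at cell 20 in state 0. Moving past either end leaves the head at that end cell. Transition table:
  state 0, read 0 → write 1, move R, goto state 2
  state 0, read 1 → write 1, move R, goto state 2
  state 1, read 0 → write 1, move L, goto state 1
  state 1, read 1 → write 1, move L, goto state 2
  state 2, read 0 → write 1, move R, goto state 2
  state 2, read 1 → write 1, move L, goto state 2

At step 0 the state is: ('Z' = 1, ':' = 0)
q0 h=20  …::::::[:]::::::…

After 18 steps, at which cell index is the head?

[0] q0 h=20  …::::::[:]::::::…
[1] q2 h=21  …:::::Z[:]::::::…
[2] q2 h=22  …::::ZZ[:]::::::…
[3] q2 h=23  …:::ZZZ[:]::::::…
[4] q2 h=24  …::ZZZZ[:]::::::…
[5] q2 h=25  …:ZZZZZ[:]::::::…
[6] q2 h=26  …ZZZZZZ[:]::::::…
[7] q2 h=27  …ZZZZZZ[:]::::::…
[8] q2 h=28  …ZZZZZZ[:]::::::…
[9] q2 h=29  …ZZZZZZ[:]::::::…
[10] q2 h=30  …ZZZZZZ[:]::::::…
[11] q2 h=31  …ZZZZZZ[:]::::::…
[12] q2 h=32  …ZZZZZZ[:]::::::…
[13] q2 h=33  …ZZZZZZ[:]::::::…
[14] q2 h=34  …ZZZZZZ[:]::::::|
[15] q2 h=35  …ZZZZZZ[:]:::::|
[16] q2 h=36  …ZZZZZZ[:]::::|
[17] q2 h=37  …ZZZZZZ[:]:::|
[18] q2 h=38  …ZZZZZZ[:]::|

38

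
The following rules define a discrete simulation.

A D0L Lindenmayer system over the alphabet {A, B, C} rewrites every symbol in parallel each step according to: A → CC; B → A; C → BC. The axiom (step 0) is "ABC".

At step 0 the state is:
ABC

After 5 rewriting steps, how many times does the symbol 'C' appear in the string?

gen 0: ABC
gen 1: CCABC
gen 2: BCBCCCABC
gen 3: ABCABCBCBCCCABC
gen 4: CCABCCCABCABCABCBCBCCCABC
gen 5: BCBCCCABCBCBCCCABCCCABCCCABCABCABCBCBCCCABC

23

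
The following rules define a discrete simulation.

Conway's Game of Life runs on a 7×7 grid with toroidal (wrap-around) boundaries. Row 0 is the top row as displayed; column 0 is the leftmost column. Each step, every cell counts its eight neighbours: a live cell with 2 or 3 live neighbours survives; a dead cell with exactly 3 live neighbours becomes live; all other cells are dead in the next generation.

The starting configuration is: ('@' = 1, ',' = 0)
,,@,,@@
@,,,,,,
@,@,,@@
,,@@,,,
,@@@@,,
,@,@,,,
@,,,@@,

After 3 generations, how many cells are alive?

12

k=0  ,,@,,@@
@,,,,,,
@,@,,@@
,,@@,,,
,@@@@,,
,@,@,,,
@,,,@@,
k=1  @@,,@@,
@,,,,,,
@,@@,,@
@,,,,@@
,@,,@,,
@@,,,@,
@@@@@@,
k=2  ,,,,,@,
,,@@@@,
,,,,,@,
,,@@@@,
,@,,@,,
,,,,,@,
,,,@,,,
k=3  ,,@,,@,
,,,@,@@
,,,,,,@
,,@@,@,
,,@,,,,
,,,,@,,
,,,,@,,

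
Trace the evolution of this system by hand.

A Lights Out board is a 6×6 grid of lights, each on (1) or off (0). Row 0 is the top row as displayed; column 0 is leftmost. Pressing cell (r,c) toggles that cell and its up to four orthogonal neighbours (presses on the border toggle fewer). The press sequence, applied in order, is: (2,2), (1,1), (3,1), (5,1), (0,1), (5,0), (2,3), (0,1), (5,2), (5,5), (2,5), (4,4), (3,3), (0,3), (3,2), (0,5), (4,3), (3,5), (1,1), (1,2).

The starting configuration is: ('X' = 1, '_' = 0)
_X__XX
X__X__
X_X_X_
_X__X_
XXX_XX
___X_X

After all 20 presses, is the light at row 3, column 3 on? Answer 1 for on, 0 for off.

0

0) _X__XX
X__X__
X_X_X_
_X__X_
XXX_XX
___X_X
1) _X__XX
X_XX__
XX_XX_
_XX_X_
XXX_XX
___X_X
2) ____XX
_X_X__
X__XX_
_XX_X_
XXX_XX
___X_X
3) ____XX
_X_X__
XX_XX_
X___X_
X_X_XX
___X_X
4) ____XX
_X_X__
XX_XX_
X___X_
XXX_XX
XXXX_X
5) XXX_XX
___X__
XX_XX_
X___X_
XXX_XX
XXXX_X
6) XXX_XX
___X__
XX_XX_
X___X_
_XX_XX
__XX_X
7) XXX_XX
______
XXX___
X__XX_
_XX_XX
__XX_X
8) ____XX
_X____
XXX___
X__XX_
_XX_XX
__XX_X
9) ____XX
_X____
XXX___
X__XX_
_X__XX
_X___X
10) ____XX
_X____
XXX___
X__XX_
_X__X_
_X__X_
11) ____XX
_X___X
XXX_XX
X__XXX
_X__X_
_X__X_
12) ____XX
_X___X
XXX_XX
X__X_X
_X_X_X
_X____
13) ____XX
_X___X
XXXXXX
X_X_XX
_X___X
_X____
14) __XX_X
_X_X_X
XXXXXX
X_X_XX
_X___X
_X____
15) __XX_X
_X_X_X
XX_XXX
XX_XXX
_XX__X
_X____
16) __XXX_
_X_X__
XX_XXX
XX_XXX
_XX__X
_X____
17) __XXX_
_X_X__
XX_XXX
XX__XX
_X_XXX
_X_X__
18) __XXX_
_X_X__
XX_XX_
XX____
_X_XX_
_X_X__
19) _XXXX_
X_XX__
X__XX_
XX____
_X_XX_
_X_X__
20) _X_XX_
XX____
X_XXX_
XX____
_X_XX_
_X_X__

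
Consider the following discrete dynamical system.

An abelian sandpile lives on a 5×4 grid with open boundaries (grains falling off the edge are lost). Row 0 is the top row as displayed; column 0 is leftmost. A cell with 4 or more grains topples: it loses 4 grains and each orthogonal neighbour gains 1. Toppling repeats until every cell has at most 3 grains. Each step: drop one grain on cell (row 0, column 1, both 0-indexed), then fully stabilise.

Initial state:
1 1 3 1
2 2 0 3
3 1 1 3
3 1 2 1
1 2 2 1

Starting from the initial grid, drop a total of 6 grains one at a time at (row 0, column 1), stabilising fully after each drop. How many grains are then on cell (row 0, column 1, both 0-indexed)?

t=0: 1 1 3 1
2 2 0 3
3 1 1 3
3 1 2 1
1 2 2 1
t=1: 1 2 3 1
2 2 0 3
3 1 1 3
3 1 2 1
1 2 2 1
t=2: 1 3 3 1
2 2 0 3
3 1 1 3
3 1 2 1
1 2 2 1
t=3: 2 1 0 2
2 3 1 3
3 1 1 3
3 1 2 1
1 2 2 1
t=4: 2 2 0 2
2 3 1 3
3 1 1 3
3 1 2 1
1 2 2 1
t=5: 2 3 0 2
2 3 1 3
3 1 1 3
3 1 2 1
1 2 2 1
t=6: 3 1 1 2
3 0 2 3
3 2 1 3
3 1 2 1
1 2 2 1

1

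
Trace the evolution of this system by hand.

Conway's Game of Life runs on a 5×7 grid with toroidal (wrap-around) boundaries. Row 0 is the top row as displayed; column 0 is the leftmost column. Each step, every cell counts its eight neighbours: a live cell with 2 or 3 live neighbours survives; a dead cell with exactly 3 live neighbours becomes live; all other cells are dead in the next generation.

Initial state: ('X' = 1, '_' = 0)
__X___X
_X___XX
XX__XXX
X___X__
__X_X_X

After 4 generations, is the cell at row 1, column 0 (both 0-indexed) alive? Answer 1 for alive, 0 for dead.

1

k=0  __X___X
_X___XX
XX__XXX
X___X__
__X_X_X
k=1  _XXX__X
_XX_X__
_X__X__
____X__
XX____X
k=2  ___X_XX
____XX_
_XX_XX_
_X___X_
_X_X_XX
k=3  X_XX___
__X____
_XXX__X
_X_X___
_______
k=4  _XXX___
X______
XX_X___
XX_X___
_X_X___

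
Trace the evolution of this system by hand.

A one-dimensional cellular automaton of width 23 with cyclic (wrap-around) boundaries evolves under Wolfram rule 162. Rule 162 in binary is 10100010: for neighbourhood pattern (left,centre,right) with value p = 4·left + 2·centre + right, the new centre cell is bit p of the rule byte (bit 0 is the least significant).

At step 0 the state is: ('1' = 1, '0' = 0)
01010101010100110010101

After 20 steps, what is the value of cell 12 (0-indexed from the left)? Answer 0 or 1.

t=0: 01010101010100110010101
t=1: 10101010101001000101010
t=2: 01010101010010001010101
t=3: 10101010100100010101010
t=4: 01010101001000101010101
t=5: 10101010010001010101010
t=6: 01010100100010101010101
t=7: 10101001000101010101010
t=8: 01010010001010101010101
t=9: 10100100010101010101010
t=10: 01001000101010101010101
t=11: 10010001010101010101010
t=12: 00100010101010101010101
t=13: 01000101010101010101010
t=14: 10001010101010101010100
t=15: 00010101010101010101001
t=16: 00101010101010101010010
t=17: 01010101010101010100100
t=18: 10101010101010101001000
t=19: 01010101010101010010001
t=20: 10101010101010100100010

1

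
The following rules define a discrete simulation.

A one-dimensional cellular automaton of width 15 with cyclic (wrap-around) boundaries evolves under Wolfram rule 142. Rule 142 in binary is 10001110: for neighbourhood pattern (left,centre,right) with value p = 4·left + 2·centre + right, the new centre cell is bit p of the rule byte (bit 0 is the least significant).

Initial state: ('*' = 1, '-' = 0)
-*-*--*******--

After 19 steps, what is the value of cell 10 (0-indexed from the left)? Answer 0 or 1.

0

step 0: -*-*--*******--
step 1: **-*-*******---
step 2: *--*-******---*
step 3: --**-*****---**
step 4: -**--****---**-
step 5: **--****---**--
step 6: *--****---**--*
step 7: --****---**--**
step 8: -****---**--**-
step 9: ****---**--**--
step 10: ***---**--**--*
step 11: **---**--**--**
step 12: *---**--**--***
step 13: ---**--**--****
step 14: --**--**--****-
step 15: -**--**--****--
step 16: **--**--****---
step 17: *--**--****---*
step 18: --**--****---**
step 19: -**--****---**-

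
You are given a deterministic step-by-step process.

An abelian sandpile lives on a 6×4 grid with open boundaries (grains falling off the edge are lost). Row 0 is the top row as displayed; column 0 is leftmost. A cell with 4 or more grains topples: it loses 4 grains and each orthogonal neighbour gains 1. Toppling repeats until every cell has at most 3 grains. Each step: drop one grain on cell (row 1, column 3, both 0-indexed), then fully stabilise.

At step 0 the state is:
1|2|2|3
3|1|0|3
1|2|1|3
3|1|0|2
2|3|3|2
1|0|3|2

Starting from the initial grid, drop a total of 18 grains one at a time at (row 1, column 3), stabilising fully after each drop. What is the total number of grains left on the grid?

48

step 0: 1|2|2|3
3|1|0|3
1|2|1|3
3|1|0|2
2|3|3|2
1|0|3|2
step 1: 1|2|3|0
3|1|1|2
1|2|2|0
3|1|0|3
2|3|3|2
1|0|3|2
step 2: 1|2|3|0
3|1|1|3
1|2|2|0
3|1|0|3
2|3|3|2
1|0|3|2
step 3: 1|2|3|1
3|1|2|0
1|2|2|1
3|1|0|3
2|3|3|2
1|0|3|2
step 4: 1|2|3|1
3|1|2|1
1|2|2|1
3|1|0|3
2|3|3|2
1|0|3|2
step 5: 1|2|3|1
3|1|2|2
1|2|2|1
3|1|0|3
2|3|3|2
1|0|3|2
step 6: 1|2|3|1
3|1|2|3
1|2|2|1
3|1|0|3
2|3|3|2
1|0|3|2
step 7: 1|2|3|2
3|1|3|0
1|2|2|2
3|1|0|3
2|3|3|2
1|0|3|2
step 8: 1|2|3|2
3|1|3|1
1|2|2|2
3|1|0|3
2|3|3|2
1|0|3|2
step 9: 1|2|3|2
3|1|3|2
1|2|2|2
3|1|0|3
2|3|3|2
1|0|3|2
step 10: 1|2|3|2
3|1|3|3
1|2|2|2
3|1|0|3
2|3|3|2
1|0|3|2
step 11: 1|3|1|0
3|2|1|2
1|2|3|3
3|1|0|3
2|3|3|2
1|0|3|2
step 12: 1|3|1|0
3|2|1|3
1|2|3|3
3|1|0|3
2|3|3|2
1|0|3|2
step 13: 1|3|1|1
3|2|3|1
1|3|0|2
3|1|2|0
2|3|3|3
1|0|3|2
step 14: 1|3|1|1
3|2|3|2
1|3|0|2
3|1|2|0
2|3|3|3
1|0|3|2
step 15: 1|3|1|1
3|2|3|3
1|3|0|2
3|1|2|0
2|3|3|3
1|0|3|2
step 16: 1|3|2|2
3|3|0|1
1|3|1|3
3|1|2|0
2|3|3|3
1|0|3|2
step 17: 1|3|2|2
3|3|0|2
1|3|1|3
3|1|2|0
2|3|3|3
1|0|3|2
step 18: 1|3|2|2
3|3|0|3
1|3|1|3
3|1|2|0
2|3|3|3
1|0|3|2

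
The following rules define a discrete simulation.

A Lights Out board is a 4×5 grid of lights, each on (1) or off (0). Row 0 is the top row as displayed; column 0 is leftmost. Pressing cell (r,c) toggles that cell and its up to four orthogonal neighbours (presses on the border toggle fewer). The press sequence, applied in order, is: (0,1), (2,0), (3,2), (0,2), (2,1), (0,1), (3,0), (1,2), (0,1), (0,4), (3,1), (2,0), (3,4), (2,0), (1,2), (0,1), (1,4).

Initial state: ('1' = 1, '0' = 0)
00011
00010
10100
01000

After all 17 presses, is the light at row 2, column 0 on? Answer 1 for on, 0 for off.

0) 00011
00010
10100
01000
1) 11111
01010
10100
01000
2) 11111
11010
01100
11000
3) 11111
11010
01000
10110
4) 10001
11110
01000
10110
5) 10001
10110
10100
11110
6) 01101
11110
10100
11110
7) 01101
11110
00100
00110
8) 01001
10000
00000
00110
9) 10101
11000
00000
00110
10) 10110
11001
00000
00110
11) 10110
11001
01000
11010
12) 10110
01001
10000
01010
13) 10110
01001
10001
01001
14) 10110
11001
01001
11001
15) 10010
10111
01101
11001
16) 01110
11111
01101
11001
17) 01111
11100
01100
11001

0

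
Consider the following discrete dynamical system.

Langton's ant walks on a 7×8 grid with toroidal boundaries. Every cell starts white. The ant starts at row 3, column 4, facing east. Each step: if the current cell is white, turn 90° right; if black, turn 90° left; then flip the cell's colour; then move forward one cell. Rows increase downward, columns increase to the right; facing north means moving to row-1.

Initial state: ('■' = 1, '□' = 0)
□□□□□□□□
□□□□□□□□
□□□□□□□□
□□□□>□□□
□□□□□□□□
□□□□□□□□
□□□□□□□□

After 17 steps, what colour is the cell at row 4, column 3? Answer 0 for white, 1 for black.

1

[0] □□□□□□□□
□□□□□□□□
□□□□□□□□
□□□□>□□□
□□□□□□□□
□□□□□□□□
□□□□□□□□
[1] □□□□□□□□
□□□□□□□□
□□□□□□□□
□□□□■□□□
□□□□v□□□
□□□□□□□□
□□□□□□□□
[2] □□□□□□□□
□□□□□□□□
□□□□□□□□
□□□□■□□□
□□□<■□□□
□□□□□□□□
□□□□□□□□
[3] □□□□□□□□
□□□□□□□□
□□□□□□□□
□□□^■□□□
□□□■■□□□
□□□□□□□□
□□□□□□□□
[4] □□□□□□□□
□□□□□□□□
□□□□□□□□
□□□■>□□□
□□□■■□□□
□□□□□□□□
□□□□□□□□
[5] □□□□□□□□
□□□□□□□□
□□□□^□□□
□□□■□□□□
□□□■■□□□
□□□□□□□□
□□□□□□□□
[6] □□□□□□□□
□□□□□□□□
□□□□■>□□
□□□■□□□□
□□□■■□□□
□□□□□□□□
□□□□□□□□
[7] □□□□□□□□
□□□□□□□□
□□□□■■□□
□□□■□v□□
□□□■■□□□
□□□□□□□□
□□□□□□□□
[8] □□□□□□□□
□□□□□□□□
□□□□■■□□
□□□■<■□□
□□□■■□□□
□□□□□□□□
□□□□□□□□
[9] □□□□□□□□
□□□□□□□□
□□□□^■□□
□□□■■■□□
□□□■■□□□
□□□□□□□□
□□□□□□□□
[10] □□□□□□□□
□□□□□□□□
□□□<□■□□
□□□■■■□□
□□□■■□□□
□□□□□□□□
□□□□□□□□
[11] □□□□□□□□
□□□^□□□□
□□□■□■□□
□□□■■■□□
□□□■■□□□
□□□□□□□□
□□□□□□□□
[12] □□□□□□□□
□□□■>□□□
□□□■□■□□
□□□■■■□□
□□□■■□□□
□□□□□□□□
□□□□□□□□
[13] □□□□□□□□
□□□■■□□□
□□□■v■□□
□□□■■■□□
□□□■■□□□
□□□□□□□□
□□□□□□□□
[14] □□□□□□□□
□□□■■□□□
□□□<■■□□
□□□■■■□□
□□□■■□□□
□□□□□□□□
□□□□□□□□
[15] □□□□□□□□
□□□■■□□□
□□□□■■□□
□□□v■■□□
□□□■■□□□
□□□□□□□□
□□□□□□□□
[16] □□□□□□□□
□□□■■□□□
□□□□■■□□
□□□□>■□□
□□□■■□□□
□□□□□□□□
□□□□□□□□
[17] □□□□□□□□
□□□■■□□□
□□□□^■□□
□□□□□■□□
□□□■■□□□
□□□□□□□□
□□□□□□□□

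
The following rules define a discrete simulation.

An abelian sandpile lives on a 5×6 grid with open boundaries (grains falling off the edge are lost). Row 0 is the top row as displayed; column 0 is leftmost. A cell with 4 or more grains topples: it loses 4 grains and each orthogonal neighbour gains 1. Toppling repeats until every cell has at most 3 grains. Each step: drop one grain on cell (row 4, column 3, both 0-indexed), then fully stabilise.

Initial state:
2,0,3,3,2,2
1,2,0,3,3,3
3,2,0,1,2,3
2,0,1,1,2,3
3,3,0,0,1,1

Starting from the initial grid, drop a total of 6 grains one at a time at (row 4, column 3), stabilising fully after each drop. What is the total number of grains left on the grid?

57

t=0: 2,0,3,3,2,2
1,2,0,3,3,3
3,2,0,1,2,3
2,0,1,1,2,3
3,3,0,0,1,1
t=1: 2,0,3,3,2,2
1,2,0,3,3,3
3,2,0,1,2,3
2,0,1,1,2,3
3,3,0,1,1,1
t=2: 2,0,3,3,2,2
1,2,0,3,3,3
3,2,0,1,2,3
2,0,1,1,2,3
3,3,0,2,1,1
t=3: 2,0,3,3,2,2
1,2,0,3,3,3
3,2,0,1,2,3
2,0,1,1,2,3
3,3,0,3,1,1
t=4: 2,0,3,3,2,2
1,2,0,3,3,3
3,2,0,1,2,3
2,0,1,2,2,3
3,3,1,0,2,1
t=5: 2,0,3,3,2,2
1,2,0,3,3,3
3,2,0,1,2,3
2,0,1,2,2,3
3,3,1,1,2,1
t=6: 2,0,3,3,2,2
1,2,0,3,3,3
3,2,0,1,2,3
2,0,1,2,2,3
3,3,1,2,2,1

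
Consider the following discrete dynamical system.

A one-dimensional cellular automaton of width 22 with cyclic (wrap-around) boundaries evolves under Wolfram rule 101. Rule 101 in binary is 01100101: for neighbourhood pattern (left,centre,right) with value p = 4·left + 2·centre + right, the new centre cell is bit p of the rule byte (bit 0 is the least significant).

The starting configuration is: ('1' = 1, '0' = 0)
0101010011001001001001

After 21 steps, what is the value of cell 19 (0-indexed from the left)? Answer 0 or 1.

k=0  0101010011001001001001
k=1  1111110001001001001001
k=2  0000010101001001001000
k=3  1111011111001001001011
k=4  0001100001001001001100
k=5  1100101101001001000101
k=6  0100110111001001010110
k=7  0100011001001001111010
k=8  0101001001001000001110
k=9  0111001001001011100010
k=10  0001001001001100101010
k=11  1101001001000100111110
k=12  0111001001010100000011
k=13  1001001001111101111001
k=14  1001001000000110001000
k=15  1001001011110010101010
k=16  1001001100010011111111
k=17  1001000101010000000000
k=18  1001010111110111111110
k=19  1001111000011000000011
k=20  1000001011001011111000
k=21  1011101101001100001010

0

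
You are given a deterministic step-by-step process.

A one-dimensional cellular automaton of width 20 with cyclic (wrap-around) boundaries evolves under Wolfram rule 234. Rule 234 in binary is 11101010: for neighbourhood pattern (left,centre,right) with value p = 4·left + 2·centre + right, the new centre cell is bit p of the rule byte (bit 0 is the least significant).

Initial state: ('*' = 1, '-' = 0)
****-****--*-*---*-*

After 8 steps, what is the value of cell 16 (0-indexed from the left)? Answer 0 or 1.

1

k=0  ****-****--*-*---*-*
k=1  *********-*-*---*-**
k=2  **********-*---*-***
k=3  ***********---*-****
k=4  ***********--*-*****
k=5  ***********-*-******
k=6  ************-*******
k=7  ********************
k=8  ********************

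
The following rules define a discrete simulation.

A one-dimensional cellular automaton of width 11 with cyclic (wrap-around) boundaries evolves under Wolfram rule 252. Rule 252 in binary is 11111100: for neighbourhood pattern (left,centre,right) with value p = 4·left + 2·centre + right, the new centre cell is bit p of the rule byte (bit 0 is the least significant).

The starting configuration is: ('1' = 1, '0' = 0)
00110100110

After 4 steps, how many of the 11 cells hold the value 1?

11

0) 00110100110
1) 00111110111
2) 10111111111
3) 11111111111
4) 11111111111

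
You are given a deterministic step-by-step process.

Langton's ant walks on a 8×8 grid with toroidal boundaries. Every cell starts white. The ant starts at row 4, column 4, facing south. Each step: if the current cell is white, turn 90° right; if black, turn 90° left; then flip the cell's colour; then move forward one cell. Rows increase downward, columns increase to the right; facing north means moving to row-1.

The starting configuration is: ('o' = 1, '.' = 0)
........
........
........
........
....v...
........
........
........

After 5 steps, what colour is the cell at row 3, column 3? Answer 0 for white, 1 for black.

1

t=0: ........
........
........
........
....v...
........
........
........
t=1: ........
........
........
........
...<o...
........
........
........
t=2: ........
........
........
...^....
...oo...
........
........
........
t=3: ........
........
........
...o>...
...oo...
........
........
........
t=4: ........
........
........
...oo...
...ov...
........
........
........
t=5: ........
........
........
...oo...
...o.>..
........
........
........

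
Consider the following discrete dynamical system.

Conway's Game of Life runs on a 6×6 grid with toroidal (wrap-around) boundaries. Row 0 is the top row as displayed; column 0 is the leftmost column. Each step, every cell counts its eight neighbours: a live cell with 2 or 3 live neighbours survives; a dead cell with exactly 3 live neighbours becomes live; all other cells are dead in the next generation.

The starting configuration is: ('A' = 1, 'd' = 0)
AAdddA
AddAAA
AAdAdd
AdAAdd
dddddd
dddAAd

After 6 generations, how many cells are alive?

t=0: AAdddA
AddAAA
AAdAdd
AdAAdd
dddddd
dddAAd
t=1: dAAddd
dddAdd
dddddd
AdAAdd
ddAdAd
AdddAA
t=2: AAAAAA
ddAddd
ddAAdd
dAAAdd
AdAdAd
AdAdAA
t=3: dddddd
AddddA
dddddd
ddddAd
AdddAd
dddddd
t=4: dddddd
dddddd
dddddA
dddddA
dddddA
dddddd
t=5: dddddd
dddddd
dddddd
AdddAA
dddddd
dddddd
t=6: dddddd
dddddd
dddddA
dddddA
dddddA
dddddd

3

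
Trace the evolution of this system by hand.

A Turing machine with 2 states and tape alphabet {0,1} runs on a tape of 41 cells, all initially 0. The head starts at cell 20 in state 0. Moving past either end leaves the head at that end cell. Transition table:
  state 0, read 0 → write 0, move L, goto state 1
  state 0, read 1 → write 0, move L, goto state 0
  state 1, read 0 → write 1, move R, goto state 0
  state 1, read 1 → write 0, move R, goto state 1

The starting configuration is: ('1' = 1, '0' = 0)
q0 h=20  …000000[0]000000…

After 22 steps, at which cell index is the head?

k=0  q0 h=20  …000000[0]000000…
k=1  q1 h=19  …000000[0]000000…
k=2  q0 h=20  …000001[0]000000…
k=3  q1 h=19  …000000[1]000000…
k=4  q1 h=20  …000000[0]000000…
k=5  q0 h=21  …000001[0]000000…
k=6  q1 h=20  …000000[1]000000…
k=7  q1 h=21  …000000[0]000000…
k=8  q0 h=22  …000001[0]000000…
k=9  q1 h=21  …000000[1]000000…
k=10  q1 h=22  …000000[0]000000…
k=11  q0 h=23  …000001[0]000000…
k=12  q1 h=22  …000000[1]000000…
k=13  q1 h=23  …000000[0]000000…
k=14  q0 h=24  …000001[0]000000…
k=15  q1 h=23  …000000[1]000000…
k=16  q1 h=24  …000000[0]000000…
k=17  q0 h=25  …000001[0]000000…
k=18  q1 h=24  …000000[1]000000…
k=19  q1 h=25  …000000[0]000000…
k=20  q0 h=26  …000001[0]000000…
k=21  q1 h=25  …000000[1]000000…
k=22  q1 h=26  …000000[0]000000…

26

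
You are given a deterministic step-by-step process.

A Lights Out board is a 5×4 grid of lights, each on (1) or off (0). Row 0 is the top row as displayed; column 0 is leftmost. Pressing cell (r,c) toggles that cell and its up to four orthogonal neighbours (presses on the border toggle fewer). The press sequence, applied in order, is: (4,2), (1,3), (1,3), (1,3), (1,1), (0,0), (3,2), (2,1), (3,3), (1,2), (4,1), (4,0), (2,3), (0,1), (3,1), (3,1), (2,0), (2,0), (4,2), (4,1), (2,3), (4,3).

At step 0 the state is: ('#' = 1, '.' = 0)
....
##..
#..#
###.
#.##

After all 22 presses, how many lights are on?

13

step 0: ....
##..
#..#
###.
#.##
step 1: ....
##..
#..#
##..
##..
step 2: ...#
####
#...
##..
##..
step 3: ....
##..
#..#
##..
##..
step 4: ...#
####
#...
##..
##..
step 5: .#.#
...#
##..
##..
##..
step 6: #..#
#..#
##..
##..
##..
step 7: #..#
#..#
###.
#.##
###.
step 8: #..#
##.#
....
####
###.
step 9: #..#
##.#
...#
##..
####
step 10: #.##
#.#.
..##
##..
####
step 11: #.##
#.#.
..##
#...
...#
step 12: #.##
#.#.
..##
....
##.#
step 13: #.##
#.##
....
...#
##.#
step 14: .#.#
####
....
...#
##.#
step 15: .#.#
####
.#..
####
#..#
step 16: .#.#
####
....
...#
##.#
step 17: .#.#
.###
##..
#..#
##.#
step 18: .#.#
####
....
...#
##.#
step 19: .#.#
####
....
..##
#.#.
step 20: .#.#
####
....
.###
.#..
step 21: .#.#
###.
..##
.##.
.#..
step 22: .#.#
###.
..##
.###
.###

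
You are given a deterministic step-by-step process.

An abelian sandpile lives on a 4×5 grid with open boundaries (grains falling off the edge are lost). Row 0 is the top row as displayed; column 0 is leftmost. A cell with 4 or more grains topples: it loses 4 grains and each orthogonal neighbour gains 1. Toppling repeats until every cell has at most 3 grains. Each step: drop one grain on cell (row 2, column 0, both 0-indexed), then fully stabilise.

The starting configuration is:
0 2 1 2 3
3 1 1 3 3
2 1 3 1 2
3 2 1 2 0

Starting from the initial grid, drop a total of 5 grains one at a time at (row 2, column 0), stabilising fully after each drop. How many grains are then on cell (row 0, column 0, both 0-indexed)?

0) 0 2 1 2 3
3 1 1 3 3
2 1 3 1 2
3 2 1 2 0
1) 0 2 1 2 3
3 1 1 3 3
3 1 3 1 2
3 2 1 2 0
2) 1 2 1 2 3
0 2 1 3 3
2 2 3 1 2
0 3 1 2 0
3) 1 2 1 2 3
0 2 1 3 3
3 2 3 1 2
0 3 1 2 0
4) 1 2 1 2 3
1 2 1 3 3
0 3 3 1 2
1 3 1 2 0
5) 1 2 1 2 3
1 2 1 3 3
1 3 3 1 2
1 3 1 2 0

1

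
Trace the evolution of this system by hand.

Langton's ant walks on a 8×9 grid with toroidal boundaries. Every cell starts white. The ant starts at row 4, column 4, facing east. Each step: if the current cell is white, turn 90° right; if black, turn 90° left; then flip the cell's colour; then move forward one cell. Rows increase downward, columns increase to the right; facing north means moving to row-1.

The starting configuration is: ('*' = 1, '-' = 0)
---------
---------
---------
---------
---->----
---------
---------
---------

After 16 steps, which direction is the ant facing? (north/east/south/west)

[0] ---------
---------
---------
---------
---->----
---------
---------
---------
[1] ---------
---------
---------
---------
----*----
----v----
---------
---------
[2] ---------
---------
---------
---------
----*----
---<*----
---------
---------
[3] ---------
---------
---------
---------
---^*----
---**----
---------
---------
[4] ---------
---------
---------
---------
---*>----
---**----
---------
---------
[5] ---------
---------
---------
----^----
---*-----
---**----
---------
---------
[6] ---------
---------
---------
----*>---
---*-----
---**----
---------
---------
[7] ---------
---------
---------
----**---
---*-v---
---**----
---------
---------
[8] ---------
---------
---------
----**---
---*<*---
---**----
---------
---------
[9] ---------
---------
---------
----^*---
---***---
---**----
---------
---------
[10] ---------
---------
---------
---<-*---
---***---
---**----
---------
---------
[11] ---------
---------
---^-----
---*-*---
---***---
---**----
---------
---------
[12] ---------
---------
---*>----
---*-*---
---***---
---**----
---------
---------
[13] ---------
---------
---**----
---*v*---
---***---
---**----
---------
---------
[14] ---------
---------
---**----
---<**---
---***---
---**----
---------
---------
[15] ---------
---------
---**----
----**---
---v**---
---**----
---------
---------
[16] ---------
---------
---**----
----**---
---->*---
---**----
---------
---------

east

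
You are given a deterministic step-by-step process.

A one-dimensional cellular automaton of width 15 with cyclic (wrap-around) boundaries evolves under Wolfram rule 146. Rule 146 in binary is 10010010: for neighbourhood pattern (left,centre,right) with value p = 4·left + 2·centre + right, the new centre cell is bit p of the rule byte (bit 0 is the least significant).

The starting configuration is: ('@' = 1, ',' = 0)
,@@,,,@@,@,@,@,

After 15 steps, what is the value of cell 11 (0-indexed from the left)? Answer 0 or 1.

0

k=0  ,@@,,,@@,@,@,@,
k=1  @,,@,@,,,,,,,,@
k=2  ,@@,,,@,,,,,,@,
k=3  @,,@,@,@,,,,@,@
k=4  ,@@,,,,,@,,@,,,
k=5  @,,@,,,@,@@,@,,
k=6  ,@@,@,@,,,,,,@@
k=7  ,,,,,,,@,,,,@,,
k=8  ,,,,,,@,@,,@,@,
k=9  ,,,,,@,,,@@,,,@
k=10  @,,,@,@,@,,@,@,
k=11  ,@,@,,,,,@@,,,,
k=12  @,,,@,,,@,,@,,,
k=13  ,@,@,@,@,@@,@,@
k=14  ,,,,,,,,,,,,,,,
k=15  ,,,,,,,,,,,,,,,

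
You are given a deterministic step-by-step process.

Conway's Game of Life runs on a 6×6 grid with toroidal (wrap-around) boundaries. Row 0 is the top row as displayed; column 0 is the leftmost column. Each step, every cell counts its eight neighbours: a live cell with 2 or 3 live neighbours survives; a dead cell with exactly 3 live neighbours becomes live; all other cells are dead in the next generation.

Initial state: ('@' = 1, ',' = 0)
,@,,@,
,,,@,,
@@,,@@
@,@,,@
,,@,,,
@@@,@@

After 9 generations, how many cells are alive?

6

[0] ,@,,@,
,,,@,,
@@,,@@
@,@,,@
,,@,,,
@@@,@@
[1] ,@,,@,
,@@@,,
,@@@@,
,,@@@,
,,@,@,
@,@,@@
[2] ,,,,@,
@,,,,,
,,,,,,
,,,,,@
,,@,,,
@,@,@,
[3] ,@,@,,
,,,,,,
,,,,,,
,,,,,,
,@,@,@
,@,,,@
[4] @,@,,,
,,,,,,
,,,,,,
,,,,,,
,,@,@,
,@,,,,
[5] ,@,,,,
,,,,,,
,,,,,,
,,,,,,
,,,,,,
,@@@,,
[6] ,@,,,,
,,,,,,
,,,,,,
,,,,,,
,,@,,,
,@@,,,
[7] ,@@,,,
,,,,,,
,,,,,,
,,,,,,
,@@,,,
,@@,,,
[8] ,@@,,,
,,,,,,
,,,,,,
,,,,,,
,@@,,,
@,,@,,
[9] ,@@,,,
,,,,,,
,,,,,,
,,,,,,
,@@,,,
@,,@,,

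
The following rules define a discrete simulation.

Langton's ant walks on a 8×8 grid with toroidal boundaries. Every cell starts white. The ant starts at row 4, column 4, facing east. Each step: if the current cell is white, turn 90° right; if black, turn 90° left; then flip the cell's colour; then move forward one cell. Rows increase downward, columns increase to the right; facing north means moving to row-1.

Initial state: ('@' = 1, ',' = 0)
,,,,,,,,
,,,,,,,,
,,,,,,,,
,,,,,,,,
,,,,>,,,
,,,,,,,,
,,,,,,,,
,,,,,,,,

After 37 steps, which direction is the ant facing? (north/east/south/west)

step 0: ,,,,,,,,
,,,,,,,,
,,,,,,,,
,,,,,,,,
,,,,>,,,
,,,,,,,,
,,,,,,,,
,,,,,,,,
step 1: ,,,,,,,,
,,,,,,,,
,,,,,,,,
,,,,,,,,
,,,,@,,,
,,,,v,,,
,,,,,,,,
,,,,,,,,
step 2: ,,,,,,,,
,,,,,,,,
,,,,,,,,
,,,,,,,,
,,,,@,,,
,,,<@,,,
,,,,,,,,
,,,,,,,,
step 3: ,,,,,,,,
,,,,,,,,
,,,,,,,,
,,,,,,,,
,,,^@,,,
,,,@@,,,
,,,,,,,,
,,,,,,,,
step 4: ,,,,,,,,
,,,,,,,,
,,,,,,,,
,,,,,,,,
,,,@>,,,
,,,@@,,,
,,,,,,,,
,,,,,,,,
step 5: ,,,,,,,,
,,,,,,,,
,,,,,,,,
,,,,^,,,
,,,@,,,,
,,,@@,,,
,,,,,,,,
,,,,,,,,
step 6: ,,,,,,,,
,,,,,,,,
,,,,,,,,
,,,,@>,,
,,,@,,,,
,,,@@,,,
,,,,,,,,
,,,,,,,,
step 7: ,,,,,,,,
,,,,,,,,
,,,,,,,,
,,,,@@,,
,,,@,v,,
,,,@@,,,
,,,,,,,,
,,,,,,,,
step 8: ,,,,,,,,
,,,,,,,,
,,,,,,,,
,,,,@@,,
,,,@<@,,
,,,@@,,,
,,,,,,,,
,,,,,,,,
step 9: ,,,,,,,,
,,,,,,,,
,,,,,,,,
,,,,^@,,
,,,@@@,,
,,,@@,,,
,,,,,,,,
,,,,,,,,
step 10: ,,,,,,,,
,,,,,,,,
,,,,,,,,
,,,<,@,,
,,,@@@,,
,,,@@,,,
,,,,,,,,
,,,,,,,,
step 11: ,,,,,,,,
,,,,,,,,
,,,^,,,,
,,,@,@,,
,,,@@@,,
,,,@@,,,
,,,,,,,,
,,,,,,,,
step 12: ,,,,,,,,
,,,,,,,,
,,,@>,,,
,,,@,@,,
,,,@@@,,
,,,@@,,,
,,,,,,,,
,,,,,,,,
step 13: ,,,,,,,,
,,,,,,,,
,,,@@,,,
,,,@v@,,
,,,@@@,,
,,,@@,,,
,,,,,,,,
,,,,,,,,
step 14: ,,,,,,,,
,,,,,,,,
,,,@@,,,
,,,<@@,,
,,,@@@,,
,,,@@,,,
,,,,,,,,
,,,,,,,,
step 15: ,,,,,,,,
,,,,,,,,
,,,@@,,,
,,,,@@,,
,,,v@@,,
,,,@@,,,
,,,,,,,,
,,,,,,,,
step 16: ,,,,,,,,
,,,,,,,,
,,,@@,,,
,,,,@@,,
,,,,>@,,
,,,@@,,,
,,,,,,,,
,,,,,,,,
step 17: ,,,,,,,,
,,,,,,,,
,,,@@,,,
,,,,^@,,
,,,,,@,,
,,,@@,,,
,,,,,,,,
,,,,,,,,
step 18: ,,,,,,,,
,,,,,,,,
,,,@@,,,
,,,<,@,,
,,,,,@,,
,,,@@,,,
,,,,,,,,
,,,,,,,,
step 19: ,,,,,,,,
,,,,,,,,
,,,^@,,,
,,,@,@,,
,,,,,@,,
,,,@@,,,
,,,,,,,,
,,,,,,,,
step 20: ,,,,,,,,
,,,,,,,,
,,<,@,,,
,,,@,@,,
,,,,,@,,
,,,@@,,,
,,,,,,,,
,,,,,,,,
step 21: ,,,,,,,,
,,^,,,,,
,,@,@,,,
,,,@,@,,
,,,,,@,,
,,,@@,,,
,,,,,,,,
,,,,,,,,
step 22: ,,,,,,,,
,,@>,,,,
,,@,@,,,
,,,@,@,,
,,,,,@,,
,,,@@,,,
,,,,,,,,
,,,,,,,,
step 23: ,,,,,,,,
,,@@,,,,
,,@v@,,,
,,,@,@,,
,,,,,@,,
,,,@@,,,
,,,,,,,,
,,,,,,,,
step 24: ,,,,,,,,
,,@@,,,,
,,<@@,,,
,,,@,@,,
,,,,,@,,
,,,@@,,,
,,,,,,,,
,,,,,,,,
step 25: ,,,,,,,,
,,@@,,,,
,,,@@,,,
,,v@,@,,
,,,,,@,,
,,,@@,,,
,,,,,,,,
,,,,,,,,
step 26: ,,,,,,,,
,,@@,,,,
,,,@@,,,
,<@@,@,,
,,,,,@,,
,,,@@,,,
,,,,,,,,
,,,,,,,,
step 27: ,,,,,,,,
,,@@,,,,
,^,@@,,,
,@@@,@,,
,,,,,@,,
,,,@@,,,
,,,,,,,,
,,,,,,,,
step 28: ,,,,,,,,
,,@@,,,,
,@>@@,,,
,@@@,@,,
,,,,,@,,
,,,@@,,,
,,,,,,,,
,,,,,,,,
step 29: ,,,,,,,,
,,@@,,,,
,@@@@,,,
,@v@,@,,
,,,,,@,,
,,,@@,,,
,,,,,,,,
,,,,,,,,
step 30: ,,,,,,,,
,,@@,,,,
,@@@@,,,
,@,>,@,,
,,,,,@,,
,,,@@,,,
,,,,,,,,
,,,,,,,,
step 31: ,,,,,,,,
,,@@,,,,
,@@^@,,,
,@,,,@,,
,,,,,@,,
,,,@@,,,
,,,,,,,,
,,,,,,,,
step 32: ,,,,,,,,
,,@@,,,,
,@<,@,,,
,@,,,@,,
,,,,,@,,
,,,@@,,,
,,,,,,,,
,,,,,,,,
step 33: ,,,,,,,,
,,@@,,,,
,@,,@,,,
,@v,,@,,
,,,,,@,,
,,,@@,,,
,,,,,,,,
,,,,,,,,
step 34: ,,,,,,,,
,,@@,,,,
,@,,@,,,
,<@,,@,,
,,,,,@,,
,,,@@,,,
,,,,,,,,
,,,,,,,,
step 35: ,,,,,,,,
,,@@,,,,
,@,,@,,,
,,@,,@,,
,v,,,@,,
,,,@@,,,
,,,,,,,,
,,,,,,,,
step 36: ,,,,,,,,
,,@@,,,,
,@,,@,,,
,,@,,@,,
<@,,,@,,
,,,@@,,,
,,,,,,,,
,,,,,,,,
step 37: ,,,,,,,,
,,@@,,,,
,@,,@,,,
^,@,,@,,
@@,,,@,,
,,,@@,,,
,,,,,,,,
,,,,,,,,

north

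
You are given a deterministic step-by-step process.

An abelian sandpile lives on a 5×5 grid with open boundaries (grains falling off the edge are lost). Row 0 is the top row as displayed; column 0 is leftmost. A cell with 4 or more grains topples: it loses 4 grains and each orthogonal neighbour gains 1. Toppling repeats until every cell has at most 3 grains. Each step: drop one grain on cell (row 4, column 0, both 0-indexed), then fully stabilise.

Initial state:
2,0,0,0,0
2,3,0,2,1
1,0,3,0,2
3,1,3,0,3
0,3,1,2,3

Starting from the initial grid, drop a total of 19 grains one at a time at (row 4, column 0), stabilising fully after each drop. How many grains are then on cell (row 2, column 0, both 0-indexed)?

3

0) 2,0,0,0,0
2,3,0,2,1
1,0,3,0,2
3,1,3,0,3
0,3,1,2,3
1) 2,0,0,0,0
2,3,0,2,1
1,0,3,0,2
3,1,3,0,3
1,3,1,2,3
2) 2,0,0,0,0
2,3,0,2,1
1,0,3,0,2
3,1,3,0,3
2,3,1,2,3
3) 2,0,0,0,0
2,3,0,2,1
1,0,3,0,2
3,1,3,0,3
3,3,1,2,3
4) 2,0,0,0,0
2,3,0,2,1
2,0,3,0,2
0,3,3,0,3
2,0,2,2,3
5) 2,0,0,0,0
2,3,0,2,1
2,0,3,0,2
0,3,3,0,3
3,0,2,2,3
6) 2,0,0,0,0
2,3,0,2,1
2,0,3,0,2
1,3,3,0,3
0,1,2,2,3
7) 2,0,0,0,0
2,3,0,2,1
2,0,3,0,2
1,3,3,0,3
1,1,2,2,3
8) 2,0,0,0,0
2,3,0,2,1
2,0,3,0,2
1,3,3,0,3
2,1,2,2,3
9) 2,0,0,0,0
2,3,0,2,1
2,0,3,0,2
1,3,3,0,3
3,1,2,2,3
10) 2,0,0,0,0
2,3,0,2,1
2,0,3,0,2
2,3,3,0,3
0,2,2,2,3
11) 2,0,0,0,0
2,3,0,2,1
2,0,3,0,2
2,3,3,0,3
1,2,2,2,3
12) 2,0,0,0,0
2,3,0,2,1
2,0,3,0,2
2,3,3,0,3
2,2,2,2,3
13) 2,0,0,0,0
2,3,0,2,1
2,0,3,0,2
2,3,3,0,3
3,2,2,2,3
14) 2,0,0,0,0
2,3,0,2,1
2,0,3,0,2
3,3,3,0,3
0,3,2,2,3
15) 2,0,0,0,0
2,3,0,2,1
2,0,3,0,2
3,3,3,0,3
1,3,2,2,3
16) 2,0,0,0,0
2,3,0,2,1
2,0,3,0,2
3,3,3,0,3
2,3,2,2,3
17) 2,0,0,0,0
2,3,0,2,1
2,0,3,0,2
3,3,3,0,3
3,3,2,2,3
18) 2,0,0,0,0
2,3,1,2,1
3,2,0,1,2
1,2,2,1,3
2,2,0,3,3
19) 2,0,0,0,0
2,3,1,2,1
3,2,0,1,2
1,2,2,1,3
3,2,0,3,3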